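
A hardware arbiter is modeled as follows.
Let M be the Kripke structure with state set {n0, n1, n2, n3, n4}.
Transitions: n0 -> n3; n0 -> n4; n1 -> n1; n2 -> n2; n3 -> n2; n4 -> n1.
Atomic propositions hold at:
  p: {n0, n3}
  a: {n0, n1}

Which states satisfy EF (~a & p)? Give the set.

{n0, n3}

Sat(~a) = {n2, n3, n4}
Sat(~a & p) = {n3}
EF (~a & p): least fixpoint, start Z0 = {n3}, add states with some successor in Z. Z1 = {n0, n3}; fixed.
Sat(EF (~a & p)) = {n0, n3}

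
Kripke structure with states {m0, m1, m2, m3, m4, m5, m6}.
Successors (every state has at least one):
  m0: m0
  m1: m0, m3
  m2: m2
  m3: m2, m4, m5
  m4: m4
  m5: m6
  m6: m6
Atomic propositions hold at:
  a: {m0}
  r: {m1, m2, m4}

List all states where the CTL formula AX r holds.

Sat(AX r) = {s : every successor in {m1, m2, m4}} = {m2, m4}

{m2, m4}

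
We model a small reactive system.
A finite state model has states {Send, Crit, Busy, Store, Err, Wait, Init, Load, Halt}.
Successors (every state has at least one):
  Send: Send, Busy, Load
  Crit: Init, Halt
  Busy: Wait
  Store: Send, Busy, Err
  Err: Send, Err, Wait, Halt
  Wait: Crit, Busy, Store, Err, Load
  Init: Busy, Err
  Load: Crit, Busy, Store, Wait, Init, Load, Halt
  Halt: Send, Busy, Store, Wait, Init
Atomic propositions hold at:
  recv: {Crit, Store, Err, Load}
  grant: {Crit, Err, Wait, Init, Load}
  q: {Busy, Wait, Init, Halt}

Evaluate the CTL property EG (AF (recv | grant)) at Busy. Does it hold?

Sat(recv | grant) = {Crit, Store, Err, Wait, Init, Load}
AF (recv | grant): least fixpoint, start Z0 = {Crit, Store, Err, Wait, Init, Load}, add states with every successor in Z. Z1 = {Crit, Busy, Store, Err, Wait, Init, Load}; fixed.
Sat(AF (recv | grant)) = {Crit, Busy, Store, Err, Wait, Init, Load}
EG (AF (recv | grant)): greatest fixpoint, start Z0 = {Crit, Busy, Store, Err, Wait, Init, Load}, keep only states in Sat with some successor in Z. Already a fixed point.
Sat(EG (AF (recv | grant))) = {Crit, Busy, Store, Err, Wait, Init, Load}
Busy ∈ Sat(EG (AF (recv | grant))) = {Crit, Busy, Store, Err, Wait, Init, Load}, so the formula holds at Busy.

Yes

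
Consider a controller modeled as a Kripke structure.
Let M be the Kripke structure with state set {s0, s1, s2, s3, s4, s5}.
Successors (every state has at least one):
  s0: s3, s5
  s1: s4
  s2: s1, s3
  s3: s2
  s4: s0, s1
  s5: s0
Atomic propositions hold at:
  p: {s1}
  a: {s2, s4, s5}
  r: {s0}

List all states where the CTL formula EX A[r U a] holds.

{s0, s1, s3}

A[r U a]: least fixpoint, start Z0 = Sat(a) = {s2, s4, s5}, add states in Sat(r) with every successor in Z. Already a fixed point.
Sat(A[r U a]) = {s2, s4, s5}
Sat(EX A[r U a]) = {s : some successor in {s2, s4, s5}} = {s0, s1, s3}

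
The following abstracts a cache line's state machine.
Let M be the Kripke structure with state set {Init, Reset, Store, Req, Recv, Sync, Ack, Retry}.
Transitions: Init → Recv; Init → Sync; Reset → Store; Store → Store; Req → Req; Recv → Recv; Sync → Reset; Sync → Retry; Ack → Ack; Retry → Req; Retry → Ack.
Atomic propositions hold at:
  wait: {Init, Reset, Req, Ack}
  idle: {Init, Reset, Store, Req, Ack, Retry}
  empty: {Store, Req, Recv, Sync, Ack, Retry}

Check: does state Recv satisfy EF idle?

EF idle: least fixpoint, start Z0 = {Init, Reset, Store, Req, Ack, Retry}, add states with some successor in Z. Z1 = {Init, Reset, Store, Req, Sync, Ack, Retry}; fixed.
Sat(EF idle) = {Init, Reset, Store, Req, Sync, Ack, Retry}
Recv ∉ Sat(EF idle) = {Init, Reset, Store, Req, Sync, Ack, Retry}, so the formula does not hold at Recv.

No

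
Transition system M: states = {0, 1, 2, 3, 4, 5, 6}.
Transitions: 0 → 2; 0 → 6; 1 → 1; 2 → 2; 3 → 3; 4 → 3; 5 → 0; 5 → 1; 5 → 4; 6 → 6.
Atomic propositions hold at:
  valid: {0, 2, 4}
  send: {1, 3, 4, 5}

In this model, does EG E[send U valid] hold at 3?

E[send U valid]: least fixpoint, start Z0 = Sat(valid) = {0, 2, 4}, add states in Sat(send) with some successor in Z. Z1 = {0, 2, 4, 5}; fixed.
Sat(E[send U valid]) = {0, 2, 4, 5}
EG E[send U valid]: greatest fixpoint, start Z0 = {0, 2, 4, 5}, keep only states in Sat with some successor in Z. Z1 = {0, 2, 5}; fixed.
Sat(EG E[send U valid]) = {0, 2, 5}
3 ∉ Sat(EG E[send U valid]) = {0, 2, 5}, so the formula does not hold at 3.

No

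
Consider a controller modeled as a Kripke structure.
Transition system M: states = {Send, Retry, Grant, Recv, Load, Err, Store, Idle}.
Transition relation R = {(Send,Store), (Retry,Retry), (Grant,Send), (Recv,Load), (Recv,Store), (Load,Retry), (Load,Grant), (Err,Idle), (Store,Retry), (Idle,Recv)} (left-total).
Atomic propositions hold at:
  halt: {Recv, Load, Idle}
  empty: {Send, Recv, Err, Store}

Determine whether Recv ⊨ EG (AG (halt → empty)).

Sat(halt → empty) = {Send, Retry, Grant, Recv, Err, Store}
AG (halt → empty): greatest fixpoint, start Z0 = {Send, Retry, Grant, Recv, Err, Store}, keep only states in Sat with every successor in Z. Z1 = {Send, Retry, Grant, Store}; fixed.
Sat(AG (halt → empty)) = {Send, Retry, Grant, Store}
EG (AG (halt → empty)): greatest fixpoint, start Z0 = {Send, Retry, Grant, Store}, keep only states in Sat with some successor in Z. Already a fixed point.
Sat(EG (AG (halt → empty))) = {Send, Retry, Grant, Store}
Recv ∉ Sat(EG (AG (halt → empty))) = {Send, Retry, Grant, Store}, so the formula does not hold at Recv.

No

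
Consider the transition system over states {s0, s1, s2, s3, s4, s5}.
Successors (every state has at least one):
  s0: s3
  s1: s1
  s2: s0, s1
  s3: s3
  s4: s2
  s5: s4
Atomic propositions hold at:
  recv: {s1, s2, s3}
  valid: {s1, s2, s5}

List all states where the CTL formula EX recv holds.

{s0, s1, s2, s3, s4}

Sat(EX recv) = {s : some successor in {s1, s2, s3}} = {s0, s1, s2, s3, s4}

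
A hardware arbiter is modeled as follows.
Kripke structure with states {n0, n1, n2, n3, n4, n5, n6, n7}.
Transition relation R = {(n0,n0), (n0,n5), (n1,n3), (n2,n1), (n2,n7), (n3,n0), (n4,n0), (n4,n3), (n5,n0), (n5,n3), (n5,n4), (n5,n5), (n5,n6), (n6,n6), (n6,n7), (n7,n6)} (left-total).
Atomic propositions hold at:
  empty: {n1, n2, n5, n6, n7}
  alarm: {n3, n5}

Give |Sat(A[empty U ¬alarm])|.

6

Sat(¬alarm) = {n0, n1, n2, n4, n6, n7}
A[empty U ¬alarm]: least fixpoint, start Z0 = Sat(¬alarm) = {n0, n1, n2, n4, n6, n7}, add states in Sat(empty) with every successor in Z. Already a fixed point.
Sat(A[empty U ¬alarm]) = {n0, n1, n2, n4, n6, n7}
|Sat(A[empty U ¬alarm])| = |{n0, n1, n2, n4, n6, n7}| = 6.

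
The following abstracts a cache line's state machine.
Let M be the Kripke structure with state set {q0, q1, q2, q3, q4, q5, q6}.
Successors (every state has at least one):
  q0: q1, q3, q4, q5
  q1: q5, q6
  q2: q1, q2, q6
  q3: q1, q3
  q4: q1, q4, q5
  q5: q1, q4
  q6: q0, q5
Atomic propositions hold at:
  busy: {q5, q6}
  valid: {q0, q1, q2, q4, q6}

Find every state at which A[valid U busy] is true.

{q1, q5, q6}

A[valid U busy]: least fixpoint, start Z0 = Sat(busy) = {q5, q6}, add states in Sat(valid) with every successor in Z. Z1 = {q1, q5, q6}; fixed.
Sat(A[valid U busy]) = {q1, q5, q6}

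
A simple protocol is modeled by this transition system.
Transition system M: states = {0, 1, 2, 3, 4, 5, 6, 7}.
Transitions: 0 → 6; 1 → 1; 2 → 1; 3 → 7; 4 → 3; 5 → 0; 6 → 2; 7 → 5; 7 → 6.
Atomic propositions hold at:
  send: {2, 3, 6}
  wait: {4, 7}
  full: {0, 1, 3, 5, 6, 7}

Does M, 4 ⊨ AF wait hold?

AF wait: least fixpoint, start Z0 = {4, 7}, add states with every successor in Z. Z1 = {3, 4, 7}; fixed.
Sat(AF wait) = {3, 4, 7}
4 ∈ Sat(AF wait) = {3, 4, 7}, so the formula holds at 4.

Yes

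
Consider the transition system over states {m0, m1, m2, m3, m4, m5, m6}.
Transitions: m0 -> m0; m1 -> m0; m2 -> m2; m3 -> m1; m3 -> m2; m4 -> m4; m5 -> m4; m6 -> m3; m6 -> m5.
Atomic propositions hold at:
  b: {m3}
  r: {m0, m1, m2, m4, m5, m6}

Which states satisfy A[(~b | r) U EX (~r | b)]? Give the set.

Sat(~b) = {m0, m1, m2, m4, m5, m6}
Sat(~b | r) = {m0, m1, m2, m4, m5, m6}
Sat(~r) = {m3}
Sat(~r | b) = {m3}
Sat(EX (~r | b)) = {s : some successor in {m3}} = {m6}
A[(~b | r) U EX (~r | b)]: least fixpoint, start Z0 = Sat(EX (~r | b)) = {m6}, add states in Sat(~b | r) with every successor in Z. Already a fixed point.
Sat(A[(~b | r) U EX (~r | b)]) = {m6}

{m6}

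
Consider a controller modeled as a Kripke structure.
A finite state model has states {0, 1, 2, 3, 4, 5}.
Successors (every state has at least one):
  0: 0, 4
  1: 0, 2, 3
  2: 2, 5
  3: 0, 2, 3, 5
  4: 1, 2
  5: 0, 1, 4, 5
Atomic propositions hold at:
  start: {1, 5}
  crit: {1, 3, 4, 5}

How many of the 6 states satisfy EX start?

Sat(EX start) = {s : some successor in {1, 5}} = {2, 3, 4, 5}
|Sat(EX start)| = |{2, 3, 4, 5}| = 4.

4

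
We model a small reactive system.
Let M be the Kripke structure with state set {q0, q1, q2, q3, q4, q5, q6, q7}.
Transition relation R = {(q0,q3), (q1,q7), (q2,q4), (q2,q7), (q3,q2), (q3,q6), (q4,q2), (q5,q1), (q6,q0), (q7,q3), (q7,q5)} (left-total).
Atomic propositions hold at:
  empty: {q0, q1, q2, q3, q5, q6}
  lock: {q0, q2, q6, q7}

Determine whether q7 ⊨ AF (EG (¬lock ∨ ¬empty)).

Yes

Sat(¬lock) = {q1, q3, q4, q5}
Sat(¬empty) = {q4, q7}
Sat(¬lock ∨ ¬empty) = {q1, q3, q4, q5, q7}
EG (¬lock ∨ ¬empty): greatest fixpoint, start Z0 = {q1, q3, q4, q5, q7}, keep only states in Sat with some successor in Z. Z1 = {q1, q5, q7}; fixed.
Sat(EG (¬lock ∨ ¬empty)) = {q1, q5, q7}
AF (EG (¬lock ∨ ¬empty)): least fixpoint, start Z0 = {q1, q5, q7}, add states with every successor in Z. Already a fixed point.
Sat(AF (EG (¬lock ∨ ¬empty))) = {q1, q5, q7}
q7 ∈ Sat(AF (EG (¬lock ∨ ¬empty))) = {q1, q5, q7}, so the formula holds at q7.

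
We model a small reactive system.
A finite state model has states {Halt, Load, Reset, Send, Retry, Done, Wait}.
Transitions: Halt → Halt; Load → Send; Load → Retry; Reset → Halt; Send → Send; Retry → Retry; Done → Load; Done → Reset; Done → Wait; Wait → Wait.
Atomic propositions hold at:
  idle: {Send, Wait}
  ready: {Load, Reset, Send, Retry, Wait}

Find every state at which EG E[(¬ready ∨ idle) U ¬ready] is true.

Sat(¬ready) = {Halt, Done}
Sat(¬ready ∨ idle) = {Halt, Send, Done, Wait}
E[(¬ready ∨ idle) U ¬ready]: least fixpoint, start Z0 = Sat(¬ready) = {Halt, Done}, add states in Sat(¬ready ∨ idle) with some successor in Z. Already a fixed point.
Sat(E[(¬ready ∨ idle) U ¬ready]) = {Halt, Done}
EG E[(¬ready ∨ idle) U ¬ready]: greatest fixpoint, start Z0 = {Halt, Done}, keep only states in Sat with some successor in Z. Z1 = {Halt}; fixed.
Sat(EG E[(¬ready ∨ idle) U ¬ready]) = {Halt}

{Halt}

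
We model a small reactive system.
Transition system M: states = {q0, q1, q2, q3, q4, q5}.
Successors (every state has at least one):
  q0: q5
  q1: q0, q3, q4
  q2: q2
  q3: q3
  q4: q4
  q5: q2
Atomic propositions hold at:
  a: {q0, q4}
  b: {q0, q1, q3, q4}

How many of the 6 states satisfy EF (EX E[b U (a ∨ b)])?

Sat(a ∨ b) = {q0, q1, q3, q4}
E[b U (a ∨ b)]: least fixpoint, start Z0 = Sat((a ∨ b)) = {q0, q1, q3, q4}, add states in Sat(b) with some successor in Z. Already a fixed point.
Sat(E[b U (a ∨ b)]) = {q0, q1, q3, q4}
Sat(EX E[b U (a ∨ b)]) = {s : some successor in {q0, q1, q3, q4}} = {q1, q3, q4}
EF (EX E[b U (a ∨ b)]): least fixpoint, start Z0 = {q1, q3, q4}, add states with some successor in Z. Already a fixed point.
Sat(EF (EX E[b U (a ∨ b)])) = {q1, q3, q4}
|Sat(EF (EX E[b U (a ∨ b)]))| = |{q1, q3, q4}| = 3.

3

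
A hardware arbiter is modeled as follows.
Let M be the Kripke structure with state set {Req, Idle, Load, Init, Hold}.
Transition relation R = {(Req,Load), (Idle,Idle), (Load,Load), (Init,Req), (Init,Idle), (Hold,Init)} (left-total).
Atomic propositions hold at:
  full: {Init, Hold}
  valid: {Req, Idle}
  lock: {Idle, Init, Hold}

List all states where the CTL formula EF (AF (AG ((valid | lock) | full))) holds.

{Idle, Init, Hold}

Sat(valid | lock) = {Req, Idle, Init, Hold}
Sat((valid | lock) | full) = {Req, Idle, Init, Hold}
AG ((valid | lock) | full): greatest fixpoint, start Z0 = {Req, Idle, Init, Hold}, keep only states in Sat with every successor in Z. Z1 = {Idle, Init, Hold}; Z2 = {Idle, Hold}; Z3 = {Idle}; fixed.
Sat(AG ((valid | lock) | full)) = {Idle}
AF (AG ((valid | lock) | full)): least fixpoint, start Z0 = {Idle}, add states with every successor in Z. Already a fixed point.
Sat(AF (AG ((valid | lock) | full))) = {Idle}
EF (AF (AG ((valid | lock) | full))): least fixpoint, start Z0 = {Idle}, add states with some successor in Z. Z1 = {Idle, Init}; Z2 = {Idle, Init, Hold}; fixed.
Sat(EF (AF (AG ((valid | lock) | full)))) = {Idle, Init, Hold}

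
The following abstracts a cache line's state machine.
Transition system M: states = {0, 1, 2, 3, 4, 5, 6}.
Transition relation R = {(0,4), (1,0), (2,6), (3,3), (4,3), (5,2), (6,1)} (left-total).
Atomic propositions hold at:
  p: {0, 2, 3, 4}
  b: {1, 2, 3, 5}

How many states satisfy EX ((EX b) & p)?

3

Sat(EX b) = {s : some successor in {1, 2, 3, 5}} = {3, 4, 5, 6}
Sat((EX b) & p) = {3, 4}
Sat(EX ((EX b) & p)) = {s : some successor in {3, 4}} = {0, 3, 4}
|Sat(EX ((EX b) & p))| = |{0, 3, 4}| = 3.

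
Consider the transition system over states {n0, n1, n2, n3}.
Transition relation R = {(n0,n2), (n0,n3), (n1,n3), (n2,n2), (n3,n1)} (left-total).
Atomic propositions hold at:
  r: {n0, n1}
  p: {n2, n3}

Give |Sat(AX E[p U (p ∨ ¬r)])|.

3

Sat(¬r) = {n2, n3}
Sat(p ∨ ¬r) = {n2, n3}
E[p U (p ∨ ¬r)]: least fixpoint, start Z0 = Sat((p ∨ ¬r)) = {n2, n3}, add states in Sat(p) with some successor in Z. Already a fixed point.
Sat(E[p U (p ∨ ¬r)]) = {n2, n3}
Sat(AX E[p U (p ∨ ¬r)]) = {s : every successor in {n2, n3}} = {n0, n1, n2}
|Sat(AX E[p U (p ∨ ¬r)])| = |{n0, n1, n2}| = 3.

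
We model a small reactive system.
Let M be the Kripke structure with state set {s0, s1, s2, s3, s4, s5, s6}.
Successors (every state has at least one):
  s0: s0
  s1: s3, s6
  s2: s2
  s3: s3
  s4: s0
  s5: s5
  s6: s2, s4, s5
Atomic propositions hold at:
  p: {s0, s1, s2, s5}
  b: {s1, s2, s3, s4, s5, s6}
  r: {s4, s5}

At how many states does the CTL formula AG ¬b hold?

1

Sat(¬b) = {s0}
AG ¬b: greatest fixpoint, start Z0 = {s0}, keep only states in Sat with every successor in Z. Already a fixed point.
Sat(AG ¬b) = {s0}
|Sat(AG ¬b)| = |{s0}| = 1.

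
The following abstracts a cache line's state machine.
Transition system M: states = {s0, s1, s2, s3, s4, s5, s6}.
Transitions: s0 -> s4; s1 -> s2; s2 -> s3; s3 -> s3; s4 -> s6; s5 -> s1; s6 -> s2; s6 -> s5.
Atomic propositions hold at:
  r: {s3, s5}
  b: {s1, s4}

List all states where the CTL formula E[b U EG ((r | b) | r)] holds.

Sat(r | b) = {s1, s3, s4, s5}
Sat((r | b) | r) = {s1, s3, s4, s5}
EG ((r | b) | r): greatest fixpoint, start Z0 = {s1, s3, s4, s5}, keep only states in Sat with some successor in Z. Z1 = {s3, s5}; Z2 = {s3}; fixed.
Sat(EG ((r | b) | r)) = {s3}
E[b U EG ((r | b) | r)]: least fixpoint, start Z0 = Sat(EG ((r | b) | r)) = {s3}, add states in Sat(b) with some successor in Z. Already a fixed point.
Sat(E[b U EG ((r | b) | r)]) = {s3}

{s3}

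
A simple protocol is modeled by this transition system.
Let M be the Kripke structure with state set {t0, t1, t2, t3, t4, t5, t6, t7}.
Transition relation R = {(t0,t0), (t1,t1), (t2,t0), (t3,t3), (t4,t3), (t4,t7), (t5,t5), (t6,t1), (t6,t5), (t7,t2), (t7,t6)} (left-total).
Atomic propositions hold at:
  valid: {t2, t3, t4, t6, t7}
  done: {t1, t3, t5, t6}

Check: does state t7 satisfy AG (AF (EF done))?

EF done: least fixpoint, start Z0 = {t1, t3, t5, t6}, add states with some successor in Z. Z1 = {t1, t3, t4, t5, t6, t7}; fixed.
Sat(EF done) = {t1, t3, t4, t5, t6, t7}
AF (EF done): least fixpoint, start Z0 = {t1, t3, t4, t5, t6, t7}, add states with every successor in Z. Already a fixed point.
Sat(AF (EF done)) = {t1, t3, t4, t5, t6, t7}
AG (AF (EF done)): greatest fixpoint, start Z0 = {t1, t3, t4, t5, t6, t7}, keep only states in Sat with every successor in Z. Z1 = {t1, t3, t4, t5, t6}; Z2 = {t1, t3, t5, t6}; fixed.
Sat(AG (AF (EF done))) = {t1, t3, t5, t6}
t7 ∉ Sat(AG (AF (EF done))) = {t1, t3, t5, t6}, so the formula does not hold at t7.

No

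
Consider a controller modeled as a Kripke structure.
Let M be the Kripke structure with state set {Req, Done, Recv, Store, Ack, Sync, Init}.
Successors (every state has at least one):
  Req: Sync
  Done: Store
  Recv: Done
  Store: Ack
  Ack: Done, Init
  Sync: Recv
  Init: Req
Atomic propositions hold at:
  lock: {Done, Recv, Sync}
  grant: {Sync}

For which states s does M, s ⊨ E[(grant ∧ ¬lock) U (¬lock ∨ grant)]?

{Req, Store, Ack, Sync, Init}

Sat(¬lock) = {Req, Store, Ack, Init}
Sat(grant ∧ ¬lock) = ∅
Sat(¬lock ∨ grant) = {Req, Store, Ack, Sync, Init}
E[(grant ∧ ¬lock) U (¬lock ∨ grant)]: least fixpoint, start Z0 = Sat((¬lock ∨ grant)) = {Req, Store, Ack, Sync, Init}, add states in Sat(grant ∧ ¬lock) with some successor in Z. Already a fixed point.
Sat(E[(grant ∧ ¬lock) U (¬lock ∨ grant)]) = {Req, Store, Ack, Sync, Init}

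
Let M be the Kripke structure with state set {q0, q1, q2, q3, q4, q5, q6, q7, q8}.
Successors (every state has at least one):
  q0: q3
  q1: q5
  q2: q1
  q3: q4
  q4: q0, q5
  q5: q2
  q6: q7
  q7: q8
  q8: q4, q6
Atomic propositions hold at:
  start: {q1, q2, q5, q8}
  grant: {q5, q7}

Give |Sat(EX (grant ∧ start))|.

Sat(grant ∧ start) = {q5}
Sat(EX (grant ∧ start)) = {s : some successor in {q5}} = {q1, q4}
|Sat(EX (grant ∧ start))| = |{q1, q4}| = 2.

2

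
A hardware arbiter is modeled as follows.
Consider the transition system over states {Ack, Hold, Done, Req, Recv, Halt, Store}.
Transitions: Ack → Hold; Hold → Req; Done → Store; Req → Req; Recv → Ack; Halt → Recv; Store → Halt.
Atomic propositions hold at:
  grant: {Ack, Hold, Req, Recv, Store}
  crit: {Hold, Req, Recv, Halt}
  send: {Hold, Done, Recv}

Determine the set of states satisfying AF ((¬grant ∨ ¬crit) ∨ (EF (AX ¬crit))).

Sat(¬grant) = {Done, Halt}
Sat(¬crit) = {Ack, Done, Store}
Sat(¬grant ∨ ¬crit) = {Ack, Done, Halt, Store}
Sat(AX ¬crit) = {s : every successor in {Ack, Done, Store}} = {Done, Recv}
EF (AX ¬crit): least fixpoint, start Z0 = {Done, Recv}, add states with some successor in Z. Z1 = {Done, Recv, Halt}; Z2 = {Done, Recv, Halt, Store}; fixed.
Sat(EF (AX ¬crit)) = {Done, Recv, Halt, Store}
Sat((¬grant ∨ ¬crit) ∨ (EF (AX ¬crit))) = {Ack, Done, Recv, Halt, Store}
AF ((¬grant ∨ ¬crit) ∨ (EF (AX ¬crit))): least fixpoint, start Z0 = {Ack, Done, Recv, Halt, Store}, add states with every successor in Z. Already a fixed point.
Sat(AF ((¬grant ∨ ¬crit) ∨ (EF (AX ¬crit)))) = {Ack, Done, Recv, Halt, Store}

{Ack, Done, Recv, Halt, Store}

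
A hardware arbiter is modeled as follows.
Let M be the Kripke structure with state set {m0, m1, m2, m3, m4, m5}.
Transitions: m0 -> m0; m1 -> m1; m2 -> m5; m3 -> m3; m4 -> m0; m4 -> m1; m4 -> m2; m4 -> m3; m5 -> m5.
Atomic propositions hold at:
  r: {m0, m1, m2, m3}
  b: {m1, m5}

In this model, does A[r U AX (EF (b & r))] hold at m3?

No

Sat(b & r) = {m1}
EF (b & r): least fixpoint, start Z0 = {m1}, add states with some successor in Z. Z1 = {m1, m4}; fixed.
Sat(EF (b & r)) = {m1, m4}
Sat(AX (EF (b & r))) = {s : every successor in {m1, m4}} = {m1}
A[r U AX (EF (b & r))]: least fixpoint, start Z0 = Sat(AX (EF (b & r))) = {m1}, add states in Sat(r) with every successor in Z. Already a fixed point.
Sat(A[r U AX (EF (b & r))]) = {m1}
m3 ∉ Sat(A[r U AX (EF (b & r))]) = {m1}, so the formula does not hold at m3.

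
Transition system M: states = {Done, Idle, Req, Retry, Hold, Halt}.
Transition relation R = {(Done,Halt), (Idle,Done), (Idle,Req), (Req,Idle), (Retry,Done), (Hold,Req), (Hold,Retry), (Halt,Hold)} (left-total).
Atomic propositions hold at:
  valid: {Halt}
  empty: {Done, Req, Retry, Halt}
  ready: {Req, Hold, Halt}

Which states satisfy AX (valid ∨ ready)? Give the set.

{Done, Halt}

Sat(valid ∨ ready) = {Req, Hold, Halt}
Sat(AX (valid ∨ ready)) = {s : every successor in {Req, Hold, Halt}} = {Done, Halt}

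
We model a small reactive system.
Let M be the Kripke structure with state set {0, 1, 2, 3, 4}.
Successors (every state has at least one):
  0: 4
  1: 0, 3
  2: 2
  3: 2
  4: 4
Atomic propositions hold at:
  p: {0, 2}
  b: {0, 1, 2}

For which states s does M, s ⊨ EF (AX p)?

Sat(AX p) = {s : every successor in {0, 2}} = {2, 3}
EF (AX p): least fixpoint, start Z0 = {2, 3}, add states with some successor in Z. Z1 = {1, 2, 3}; fixed.
Sat(EF (AX p)) = {1, 2, 3}

{1, 2, 3}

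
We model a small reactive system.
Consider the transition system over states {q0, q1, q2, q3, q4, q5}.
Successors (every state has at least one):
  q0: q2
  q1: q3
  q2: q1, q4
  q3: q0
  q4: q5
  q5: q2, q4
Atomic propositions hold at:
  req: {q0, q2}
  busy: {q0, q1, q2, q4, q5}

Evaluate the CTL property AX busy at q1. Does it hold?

Sat(AX busy) = {s : every successor in {q0, q1, q2, q4, q5}} = {q0, q2, q3, q4, q5}
q1 ∉ Sat(AX busy) = {q0, q2, q3, q4, q5}, so the formula does not hold at q1.

No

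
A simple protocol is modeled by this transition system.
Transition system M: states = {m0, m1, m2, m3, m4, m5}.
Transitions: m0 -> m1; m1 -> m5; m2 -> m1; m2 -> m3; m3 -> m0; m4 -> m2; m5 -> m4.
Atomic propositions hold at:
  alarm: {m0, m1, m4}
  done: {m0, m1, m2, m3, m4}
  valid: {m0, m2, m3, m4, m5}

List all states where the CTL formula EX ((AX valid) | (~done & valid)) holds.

Sat(AX valid) = {s : every successor in {m0, m2, m3, m4, m5}} = {m1, m3, m4, m5}
Sat(~done) = {m5}
Sat(~done & valid) = {m5}
Sat((AX valid) | (~done & valid)) = {m1, m3, m4, m5}
Sat(EX ((AX valid) | (~done & valid))) = {s : some successor in {m1, m3, m4, m5}} = {m0, m1, m2, m5}

{m0, m1, m2, m5}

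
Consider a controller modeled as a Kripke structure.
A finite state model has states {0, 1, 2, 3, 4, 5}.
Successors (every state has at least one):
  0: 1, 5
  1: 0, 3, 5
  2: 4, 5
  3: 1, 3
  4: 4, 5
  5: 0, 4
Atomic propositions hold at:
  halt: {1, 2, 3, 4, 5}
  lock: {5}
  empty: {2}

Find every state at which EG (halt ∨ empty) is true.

Sat(halt ∨ empty) = {1, 2, 3, 4, 5}
EG (halt ∨ empty): greatest fixpoint, start Z0 = {1, 2, 3, 4, 5}, keep only states in Sat with some successor in Z. Already a fixed point.
Sat(EG (halt ∨ empty)) = {1, 2, 3, 4, 5}

{1, 2, 3, 4, 5}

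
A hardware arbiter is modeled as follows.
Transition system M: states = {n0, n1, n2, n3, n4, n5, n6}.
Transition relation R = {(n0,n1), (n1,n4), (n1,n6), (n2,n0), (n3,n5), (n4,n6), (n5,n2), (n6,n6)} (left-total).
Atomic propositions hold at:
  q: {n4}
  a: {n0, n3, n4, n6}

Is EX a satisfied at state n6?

Yes

Sat(EX a) = {s : some successor in {n0, n3, n4, n6}} = {n1, n2, n4, n6}
n6 ∈ Sat(EX a) = {n1, n2, n4, n6}, so the formula holds at n6.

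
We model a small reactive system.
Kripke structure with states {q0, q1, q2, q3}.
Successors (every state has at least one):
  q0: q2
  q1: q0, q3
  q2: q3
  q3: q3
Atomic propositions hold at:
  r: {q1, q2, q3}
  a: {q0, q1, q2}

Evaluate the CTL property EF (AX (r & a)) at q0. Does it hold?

Yes

Sat(r & a) = {q1, q2}
Sat(AX (r & a)) = {s : every successor in {q1, q2}} = {q0}
EF (AX (r & a)): least fixpoint, start Z0 = {q0}, add states with some successor in Z. Z1 = {q0, q1}; fixed.
Sat(EF (AX (r & a))) = {q0, q1}
q0 ∈ Sat(EF (AX (r & a))) = {q0, q1}, so the formula holds at q0.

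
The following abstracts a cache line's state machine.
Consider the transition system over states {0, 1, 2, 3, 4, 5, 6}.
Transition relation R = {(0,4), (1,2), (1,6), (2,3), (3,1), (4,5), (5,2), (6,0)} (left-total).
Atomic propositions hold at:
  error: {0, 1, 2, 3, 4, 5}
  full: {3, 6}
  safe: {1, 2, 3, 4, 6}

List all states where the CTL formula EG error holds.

{0, 1, 2, 3, 4, 5}

EG error: greatest fixpoint, start Z0 = {0, 1, 2, 3, 4, 5}, keep only states in Sat with some successor in Z. Already a fixed point.
Sat(EG error) = {0, 1, 2, 3, 4, 5}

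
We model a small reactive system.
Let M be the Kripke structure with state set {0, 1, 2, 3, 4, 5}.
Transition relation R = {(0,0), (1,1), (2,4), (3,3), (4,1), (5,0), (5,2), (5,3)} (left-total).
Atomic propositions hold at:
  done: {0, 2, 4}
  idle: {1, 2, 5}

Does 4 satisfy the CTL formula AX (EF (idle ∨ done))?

Yes

Sat(idle ∨ done) = {0, 1, 2, 4, 5}
EF (idle ∨ done): least fixpoint, start Z0 = {0, 1, 2, 4, 5}, add states with some successor in Z. Already a fixed point.
Sat(EF (idle ∨ done)) = {0, 1, 2, 4, 5}
Sat(AX (EF (idle ∨ done))) = {s : every successor in {0, 1, 2, 4, 5}} = {0, 1, 2, 4}
4 ∈ Sat(AX (EF (idle ∨ done))) = {0, 1, 2, 4}, so the formula holds at 4.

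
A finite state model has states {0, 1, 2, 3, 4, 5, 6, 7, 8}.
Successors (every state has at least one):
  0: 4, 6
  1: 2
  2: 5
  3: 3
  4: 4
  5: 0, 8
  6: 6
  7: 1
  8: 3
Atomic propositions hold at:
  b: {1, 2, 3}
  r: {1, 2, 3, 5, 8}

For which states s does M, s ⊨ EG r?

EG r: greatest fixpoint, start Z0 = {1, 2, 3, 5, 8}, keep only states in Sat with some successor in Z. Already a fixed point.
Sat(EG r) = {1, 2, 3, 5, 8}

{1, 2, 3, 5, 8}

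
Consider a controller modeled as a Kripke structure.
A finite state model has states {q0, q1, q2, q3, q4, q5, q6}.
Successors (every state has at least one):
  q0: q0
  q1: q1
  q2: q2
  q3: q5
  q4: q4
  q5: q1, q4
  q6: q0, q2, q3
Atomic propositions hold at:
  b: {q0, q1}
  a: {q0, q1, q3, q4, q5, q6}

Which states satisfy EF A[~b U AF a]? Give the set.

Sat(~b) = {q2, q3, q4, q5, q6}
AF a: least fixpoint, start Z0 = {q0, q1, q3, q4, q5, q6}, add states with every successor in Z. Already a fixed point.
Sat(AF a) = {q0, q1, q3, q4, q5, q6}
A[~b U AF a]: least fixpoint, start Z0 = Sat(AF a) = {q0, q1, q3, q4, q5, q6}, add states in Sat(~b) with every successor in Z. Already a fixed point.
Sat(A[~b U AF a]) = {q0, q1, q3, q4, q5, q6}
EF A[~b U AF a]: least fixpoint, start Z0 = {q0, q1, q3, q4, q5, q6}, add states with some successor in Z. Already a fixed point.
Sat(EF A[~b U AF a]) = {q0, q1, q3, q4, q5, q6}

{q0, q1, q3, q4, q5, q6}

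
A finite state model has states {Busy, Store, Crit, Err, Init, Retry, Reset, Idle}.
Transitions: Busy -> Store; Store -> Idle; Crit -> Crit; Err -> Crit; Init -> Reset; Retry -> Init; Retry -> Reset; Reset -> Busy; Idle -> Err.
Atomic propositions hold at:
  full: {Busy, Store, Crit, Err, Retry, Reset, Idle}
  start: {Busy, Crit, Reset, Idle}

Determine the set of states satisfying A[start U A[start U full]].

{Busy, Store, Crit, Err, Retry, Reset, Idle}

A[start U full]: least fixpoint, start Z0 = Sat(full) = {Busy, Store, Crit, Err, Retry, Reset, Idle}, add states in Sat(start) with every successor in Z. Already a fixed point.
Sat(A[start U full]) = {Busy, Store, Crit, Err, Retry, Reset, Idle}
A[start U A[start U full]]: least fixpoint, start Z0 = Sat(A[start U full]) = {Busy, Store, Crit, Err, Retry, Reset, Idle}, add states in Sat(start) with every successor in Z. Already a fixed point.
Sat(A[start U A[start U full]]) = {Busy, Store, Crit, Err, Retry, Reset, Idle}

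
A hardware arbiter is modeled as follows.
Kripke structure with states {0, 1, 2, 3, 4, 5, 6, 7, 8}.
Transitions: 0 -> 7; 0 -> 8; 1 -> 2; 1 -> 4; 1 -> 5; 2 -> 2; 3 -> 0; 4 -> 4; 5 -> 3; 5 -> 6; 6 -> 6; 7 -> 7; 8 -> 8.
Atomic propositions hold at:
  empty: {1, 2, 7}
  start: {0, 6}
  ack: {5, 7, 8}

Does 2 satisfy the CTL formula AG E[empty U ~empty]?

No

Sat(~empty) = {0, 3, 4, 5, 6, 8}
E[empty U ~empty]: least fixpoint, start Z0 = Sat(~empty) = {0, 3, 4, 5, 6, 8}, add states in Sat(empty) with some successor in Z. Z1 = {0, 1, 3, 4, 5, 6, 8}; fixed.
Sat(E[empty U ~empty]) = {0, 1, 3, 4, 5, 6, 8}
AG E[empty U ~empty]: greatest fixpoint, start Z0 = {0, 1, 3, 4, 5, 6, 8}, keep only states in Sat with every successor in Z. Z1 = {3, 4, 5, 6, 8}; Z2 = {4, 5, 6, 8}; Z3 = {4, 6, 8}; fixed.
Sat(AG E[empty U ~empty]) = {4, 6, 8}
2 ∉ Sat(AG E[empty U ~empty]) = {4, 6, 8}, so the formula does not hold at 2.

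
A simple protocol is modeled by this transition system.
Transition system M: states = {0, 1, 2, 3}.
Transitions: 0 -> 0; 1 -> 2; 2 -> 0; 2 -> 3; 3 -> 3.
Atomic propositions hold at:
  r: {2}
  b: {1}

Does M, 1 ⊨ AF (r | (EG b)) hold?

EG b: greatest fixpoint, start Z0 = {1}, keep only states in Sat with some successor in Z. Z1 = ∅; fixed.
Sat(EG b) = ∅
Sat(r | (EG b)) = {2}
AF (r | (EG b)): least fixpoint, start Z0 = {2}, add states with every successor in Z. Z1 = {1, 2}; fixed.
Sat(AF (r | (EG b))) = {1, 2}
1 ∈ Sat(AF (r | (EG b))) = {1, 2}, so the formula holds at 1.

Yes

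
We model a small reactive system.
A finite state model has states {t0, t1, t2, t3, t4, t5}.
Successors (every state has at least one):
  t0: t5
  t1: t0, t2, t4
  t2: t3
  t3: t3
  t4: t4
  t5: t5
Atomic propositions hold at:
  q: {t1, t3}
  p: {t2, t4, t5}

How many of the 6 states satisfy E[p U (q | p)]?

Sat(q | p) = {t1, t2, t3, t4, t5}
E[p U (q | p)]: least fixpoint, start Z0 = Sat((q | p)) = {t1, t2, t3, t4, t5}, add states in Sat(p) with some successor in Z. Already a fixed point.
Sat(E[p U (q | p)]) = {t1, t2, t3, t4, t5}
|Sat(E[p U (q | p)])| = |{t1, t2, t3, t4, t5}| = 5.

5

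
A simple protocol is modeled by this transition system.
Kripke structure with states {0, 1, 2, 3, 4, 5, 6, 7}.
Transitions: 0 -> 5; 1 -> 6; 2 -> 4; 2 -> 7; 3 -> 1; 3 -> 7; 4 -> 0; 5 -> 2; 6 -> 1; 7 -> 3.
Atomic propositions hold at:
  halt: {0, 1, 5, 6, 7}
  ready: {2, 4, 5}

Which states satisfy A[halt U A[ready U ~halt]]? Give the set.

{0, 2, 3, 4, 5, 7}

Sat(~halt) = {2, 3, 4}
A[ready U ~halt]: least fixpoint, start Z0 = Sat(~halt) = {2, 3, 4}, add states in Sat(ready) with every successor in Z. Z1 = {2, 3, 4, 5}; fixed.
Sat(A[ready U ~halt]) = {2, 3, 4, 5}
A[halt U A[ready U ~halt]]: least fixpoint, start Z0 = Sat(A[ready U ~halt]) = {2, 3, 4, 5}, add states in Sat(halt) with every successor in Z. Z1 = {0, 2, 3, 4, 5, 7}; fixed.
Sat(A[halt U A[ready U ~halt]]) = {0, 2, 3, 4, 5, 7}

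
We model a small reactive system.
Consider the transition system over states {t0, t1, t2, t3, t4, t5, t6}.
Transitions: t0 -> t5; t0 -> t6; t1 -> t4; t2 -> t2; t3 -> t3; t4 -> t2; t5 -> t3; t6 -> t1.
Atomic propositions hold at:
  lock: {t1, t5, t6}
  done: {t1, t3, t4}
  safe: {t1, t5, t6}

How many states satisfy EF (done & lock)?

3

Sat(done & lock) = {t1}
EF (done & lock): least fixpoint, start Z0 = {t1}, add states with some successor in Z. Z1 = {t1, t6}; Z2 = {t0, t1, t6}; fixed.
Sat(EF (done & lock)) = {t0, t1, t6}
|Sat(EF (done & lock))| = |{t0, t1, t6}| = 3.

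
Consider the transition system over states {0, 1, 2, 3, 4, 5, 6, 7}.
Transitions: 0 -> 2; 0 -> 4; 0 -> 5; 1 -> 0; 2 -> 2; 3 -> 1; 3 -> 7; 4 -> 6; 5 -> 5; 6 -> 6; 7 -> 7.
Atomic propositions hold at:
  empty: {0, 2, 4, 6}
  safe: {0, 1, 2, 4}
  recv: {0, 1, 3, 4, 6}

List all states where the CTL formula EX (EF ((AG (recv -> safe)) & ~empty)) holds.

{0, 1, 3, 5, 7}

Sat(recv -> safe) = {0, 1, 2, 4, 5, 7}
AG (recv -> safe): greatest fixpoint, start Z0 = {0, 1, 2, 4, 5, 7}, keep only states in Sat with every successor in Z. Z1 = {0, 1, 2, 5, 7}; Z2 = {1, 2, 5, 7}; Z3 = {2, 5, 7}; fixed.
Sat(AG (recv -> safe)) = {2, 5, 7}
Sat(~empty) = {1, 3, 5, 7}
Sat((AG (recv -> safe)) & ~empty) = {5, 7}
EF ((AG (recv -> safe)) & ~empty): least fixpoint, start Z0 = {5, 7}, add states with some successor in Z. Z1 = {0, 3, 5, 7}; Z2 = {0, 1, 3, 5, 7}; fixed.
Sat(EF ((AG (recv -> safe)) & ~empty)) = {0, 1, 3, 5, 7}
Sat(EX (EF ((AG (recv -> safe)) & ~empty))) = {s : some successor in {0, 1, 3, 5, 7}} = {0, 1, 3, 5, 7}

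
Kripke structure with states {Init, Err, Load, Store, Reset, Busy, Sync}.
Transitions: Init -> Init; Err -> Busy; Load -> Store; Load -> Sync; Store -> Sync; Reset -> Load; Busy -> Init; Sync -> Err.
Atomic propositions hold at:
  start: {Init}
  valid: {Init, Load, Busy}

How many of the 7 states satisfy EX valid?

4

Sat(EX valid) = {s : some successor in {Init, Load, Busy}} = {Init, Err, Reset, Busy}
|Sat(EX valid)| = |{Init, Err, Reset, Busy}| = 4.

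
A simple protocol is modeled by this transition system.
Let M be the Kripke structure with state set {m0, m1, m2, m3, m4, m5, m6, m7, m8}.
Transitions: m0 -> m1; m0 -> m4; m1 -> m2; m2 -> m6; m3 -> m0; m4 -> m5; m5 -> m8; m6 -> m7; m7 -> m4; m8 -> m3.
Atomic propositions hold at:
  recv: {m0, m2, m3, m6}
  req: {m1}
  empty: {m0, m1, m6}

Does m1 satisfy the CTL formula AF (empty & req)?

Sat(empty & req) = {m1}
AF (empty & req): least fixpoint, start Z0 = {m1}, add states with every successor in Z. Already a fixed point.
Sat(AF (empty & req)) = {m1}
m1 ∈ Sat(AF (empty & req)) = {m1}, so the formula holds at m1.

Yes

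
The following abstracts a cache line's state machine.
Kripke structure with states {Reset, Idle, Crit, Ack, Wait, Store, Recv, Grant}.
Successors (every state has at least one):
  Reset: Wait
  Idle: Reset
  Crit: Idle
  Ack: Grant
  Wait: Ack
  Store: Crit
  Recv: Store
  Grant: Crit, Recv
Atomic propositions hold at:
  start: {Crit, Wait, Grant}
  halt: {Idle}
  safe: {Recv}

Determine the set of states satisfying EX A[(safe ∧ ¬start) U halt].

Sat(¬start) = {Reset, Idle, Ack, Store, Recv}
Sat(safe ∧ ¬start) = {Recv}
A[(safe ∧ ¬start) U halt]: least fixpoint, start Z0 = Sat(halt) = {Idle}, add states in Sat(safe ∧ ¬start) with every successor in Z. Already a fixed point.
Sat(A[(safe ∧ ¬start) U halt]) = {Idle}
Sat(EX A[(safe ∧ ¬start) U halt]) = {s : some successor in {Idle}} = {Crit}

{Crit}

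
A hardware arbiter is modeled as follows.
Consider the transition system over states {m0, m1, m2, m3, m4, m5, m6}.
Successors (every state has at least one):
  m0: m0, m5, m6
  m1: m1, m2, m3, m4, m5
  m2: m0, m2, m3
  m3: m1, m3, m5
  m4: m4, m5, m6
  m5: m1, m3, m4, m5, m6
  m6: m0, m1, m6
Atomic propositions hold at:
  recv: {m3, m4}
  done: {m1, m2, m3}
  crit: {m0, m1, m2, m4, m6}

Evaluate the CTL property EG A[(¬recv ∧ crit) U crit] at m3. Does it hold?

Sat(¬recv) = {m0, m1, m2, m5, m6}
Sat(¬recv ∧ crit) = {m0, m1, m2, m6}
A[(¬recv ∧ crit) U crit]: least fixpoint, start Z0 = Sat(crit) = {m0, m1, m2, m4, m6}, add states in Sat(¬recv ∧ crit) with every successor in Z. Already a fixed point.
Sat(A[(¬recv ∧ crit) U crit]) = {m0, m1, m2, m4, m6}
EG A[(¬recv ∧ crit) U crit]: greatest fixpoint, start Z0 = {m0, m1, m2, m4, m6}, keep only states in Sat with some successor in Z. Already a fixed point.
Sat(EG A[(¬recv ∧ crit) U crit]) = {m0, m1, m2, m4, m6}
m3 ∉ Sat(EG A[(¬recv ∧ crit) U crit]) = {m0, m1, m2, m4, m6}, so the formula does not hold at m3.

No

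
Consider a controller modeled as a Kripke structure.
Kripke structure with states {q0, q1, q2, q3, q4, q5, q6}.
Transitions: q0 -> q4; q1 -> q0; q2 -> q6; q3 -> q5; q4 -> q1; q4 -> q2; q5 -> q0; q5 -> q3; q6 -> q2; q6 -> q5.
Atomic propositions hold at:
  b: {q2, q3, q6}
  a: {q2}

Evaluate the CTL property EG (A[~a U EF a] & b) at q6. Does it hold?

Sat(~a) = {q0, q1, q3, q4, q5, q6}
EF a: least fixpoint, start Z0 = {q2}, add states with some successor in Z. Z1 = {q2, q4, q6}; Z2 = {q0, q2, q4, q6}; Z3 = {q0, q1, q2, q4, q5, q6}; Z4 = {q0, q1, q2, q3, q4, q5, q6}; fixed.
Sat(EF a) = {q0, q1, q2, q3, q4, q5, q6}
A[~a U EF a]: least fixpoint, start Z0 = Sat(EF a) = {q0, q1, q2, q3, q4, q5, q6}, add states in Sat(~a) with every successor in Z. Already a fixed point.
Sat(A[~a U EF a]) = {q0, q1, q2, q3, q4, q5, q6}
Sat(A[~a U EF a] & b) = {q2, q3, q6}
EG (A[~a U EF a] & b): greatest fixpoint, start Z0 = {q2, q3, q6}, keep only states in Sat with some successor in Z. Z1 = {q2, q6}; fixed.
Sat(EG (A[~a U EF a] & b)) = {q2, q6}
q6 ∈ Sat(EG (A[~a U EF a] & b)) = {q2, q6}, so the formula holds at q6.

Yes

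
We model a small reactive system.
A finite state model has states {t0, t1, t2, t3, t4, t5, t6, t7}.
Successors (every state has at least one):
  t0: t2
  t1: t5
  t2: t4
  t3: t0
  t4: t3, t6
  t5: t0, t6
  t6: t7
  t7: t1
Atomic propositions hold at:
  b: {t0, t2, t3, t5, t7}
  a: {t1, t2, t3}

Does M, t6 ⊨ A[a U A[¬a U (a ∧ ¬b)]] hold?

Sat(¬a) = {t0, t4, t5, t6, t7}
Sat(¬b) = {t1, t4, t6}
Sat(a ∧ ¬b) = {t1}
A[¬a U (a ∧ ¬b)]: least fixpoint, start Z0 = Sat((a ∧ ¬b)) = {t1}, add states in Sat(¬a) with every successor in Z. Z1 = {t1, t7}; Z2 = {t1, t6, t7}; fixed.
Sat(A[¬a U (a ∧ ¬b)]) = {t1, t6, t7}
A[a U A[¬a U (a ∧ ¬b)]]: least fixpoint, start Z0 = Sat(A[¬a U (a ∧ ¬b)]) = {t1, t6, t7}, add states in Sat(a) with every successor in Z. Already a fixed point.
Sat(A[a U A[¬a U (a ∧ ¬b)]]) = {t1, t6, t7}
t6 ∈ Sat(A[a U A[¬a U (a ∧ ¬b)]]) = {t1, t6, t7}, so the formula holds at t6.

Yes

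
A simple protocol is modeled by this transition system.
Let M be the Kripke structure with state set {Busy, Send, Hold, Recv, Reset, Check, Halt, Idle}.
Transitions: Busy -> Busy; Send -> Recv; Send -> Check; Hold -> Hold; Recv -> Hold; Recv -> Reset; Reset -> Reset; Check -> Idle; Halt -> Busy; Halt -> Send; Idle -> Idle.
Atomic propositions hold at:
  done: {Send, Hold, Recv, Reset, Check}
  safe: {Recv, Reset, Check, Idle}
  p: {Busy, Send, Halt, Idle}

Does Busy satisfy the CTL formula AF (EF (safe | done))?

No

Sat(safe | done) = {Send, Hold, Recv, Reset, Check, Idle}
EF (safe | done): least fixpoint, start Z0 = {Send, Hold, Recv, Reset, Check, Idle}, add states with some successor in Z. Z1 = {Send, Hold, Recv, Reset, Check, Halt, Idle}; fixed.
Sat(EF (safe | done)) = {Send, Hold, Recv, Reset, Check, Halt, Idle}
AF (EF (safe | done)): least fixpoint, start Z0 = {Send, Hold, Recv, Reset, Check, Halt, Idle}, add states with every successor in Z. Already a fixed point.
Sat(AF (EF (safe | done))) = {Send, Hold, Recv, Reset, Check, Halt, Idle}
Busy ∉ Sat(AF (EF (safe | done))) = {Send, Hold, Recv, Reset, Check, Halt, Idle}, so the formula does not hold at Busy.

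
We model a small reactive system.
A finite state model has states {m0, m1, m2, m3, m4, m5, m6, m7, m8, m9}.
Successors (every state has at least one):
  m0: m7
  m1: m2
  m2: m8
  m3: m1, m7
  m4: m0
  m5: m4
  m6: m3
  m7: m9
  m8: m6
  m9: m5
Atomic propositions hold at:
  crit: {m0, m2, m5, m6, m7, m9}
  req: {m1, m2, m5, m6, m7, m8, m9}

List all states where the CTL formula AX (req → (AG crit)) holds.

AG crit: greatest fixpoint, start Z0 = {m0, m2, m5, m6, m7, m9}, keep only states in Sat with every successor in Z. Z1 = {m0, m7, m9}; Z2 = {m0, m7}; Z3 = {m0}; Z4 = ∅; fixed.
Sat(AG crit) = ∅
Sat(req → (AG crit)) = {m0, m3, m4}
Sat(AX (req → (AG crit))) = {s : every successor in {m0, m3, m4}} = {m4, m5, m6}

{m4, m5, m6}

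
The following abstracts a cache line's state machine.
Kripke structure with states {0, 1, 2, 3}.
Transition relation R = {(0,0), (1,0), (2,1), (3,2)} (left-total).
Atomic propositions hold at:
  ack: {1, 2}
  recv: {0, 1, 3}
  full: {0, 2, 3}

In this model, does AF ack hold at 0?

AF ack: least fixpoint, start Z0 = {1, 2}, add states with every successor in Z. Z1 = {1, 2, 3}; fixed.
Sat(AF ack) = {1, 2, 3}
0 ∉ Sat(AF ack) = {1, 2, 3}, so the formula does not hold at 0.

No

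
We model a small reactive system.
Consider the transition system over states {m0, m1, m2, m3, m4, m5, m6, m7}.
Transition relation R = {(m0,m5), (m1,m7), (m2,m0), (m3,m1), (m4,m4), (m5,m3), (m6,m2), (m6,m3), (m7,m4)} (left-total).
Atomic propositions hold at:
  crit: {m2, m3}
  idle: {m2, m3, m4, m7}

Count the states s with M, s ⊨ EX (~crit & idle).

Sat(~crit) = {m0, m1, m4, m5, m6, m7}
Sat(~crit & idle) = {m4, m7}
Sat(EX (~crit & idle)) = {s : some successor in {m4, m7}} = {m1, m4, m7}
|Sat(EX (~crit & idle))| = |{m1, m4, m7}| = 3.

3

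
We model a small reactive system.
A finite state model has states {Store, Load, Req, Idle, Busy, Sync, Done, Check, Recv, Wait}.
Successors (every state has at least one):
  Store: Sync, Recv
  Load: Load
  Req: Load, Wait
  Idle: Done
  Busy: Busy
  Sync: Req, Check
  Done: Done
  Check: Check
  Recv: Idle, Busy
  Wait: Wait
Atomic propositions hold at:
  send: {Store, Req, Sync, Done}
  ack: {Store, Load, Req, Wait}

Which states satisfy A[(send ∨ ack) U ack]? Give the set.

Sat(send ∨ ack) = {Store, Load, Req, Sync, Done, Wait}
A[(send ∨ ack) U ack]: least fixpoint, start Z0 = Sat(ack) = {Store, Load, Req, Wait}, add states in Sat(send ∨ ack) with every successor in Z. Already a fixed point.
Sat(A[(send ∨ ack) U ack]) = {Store, Load, Req, Wait}

{Store, Load, Req, Wait}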